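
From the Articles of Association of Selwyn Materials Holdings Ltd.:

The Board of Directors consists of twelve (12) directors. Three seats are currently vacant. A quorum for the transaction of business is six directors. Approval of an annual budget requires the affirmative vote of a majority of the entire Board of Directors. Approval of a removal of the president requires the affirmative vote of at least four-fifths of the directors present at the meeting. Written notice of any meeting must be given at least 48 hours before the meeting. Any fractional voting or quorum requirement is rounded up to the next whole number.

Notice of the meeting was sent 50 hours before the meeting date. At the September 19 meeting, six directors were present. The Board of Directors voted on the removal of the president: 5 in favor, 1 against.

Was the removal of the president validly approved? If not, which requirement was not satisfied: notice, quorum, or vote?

Notice: 50 hours given; 48 required (50 ≥ 48). Satisfied.
Quorum: 6 present; quorum is 6. Satisfied.
Vote: the removal of the president requires four-fifths of the directors present (6). 4/5 of 6 = 4.80, rounded up to 5, so 5 affirmative votes are needed; 5 voted in favor. Satisfied.

Valid — all requirements satisfied.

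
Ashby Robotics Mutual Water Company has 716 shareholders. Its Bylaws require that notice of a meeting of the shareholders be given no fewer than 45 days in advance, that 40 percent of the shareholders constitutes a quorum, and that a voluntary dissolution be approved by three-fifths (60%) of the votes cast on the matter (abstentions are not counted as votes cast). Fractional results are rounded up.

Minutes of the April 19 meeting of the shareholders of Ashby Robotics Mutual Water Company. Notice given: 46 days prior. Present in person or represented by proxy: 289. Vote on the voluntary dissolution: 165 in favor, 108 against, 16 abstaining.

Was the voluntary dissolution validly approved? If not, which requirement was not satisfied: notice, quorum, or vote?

Notice: 46 days given; 45 required. Satisfied.
Quorum: 40% of 716 = 286.40, rounded up to 287; 289 present. Satisfied.
Vote: requires three-fifths of the votes cast (289 − 16 abstaining = 273); 3/5 of 273 = 163.80, rounded up to 164, so 164 needed; 165 in favor. Satisfied.

Valid — all requirements satisfied.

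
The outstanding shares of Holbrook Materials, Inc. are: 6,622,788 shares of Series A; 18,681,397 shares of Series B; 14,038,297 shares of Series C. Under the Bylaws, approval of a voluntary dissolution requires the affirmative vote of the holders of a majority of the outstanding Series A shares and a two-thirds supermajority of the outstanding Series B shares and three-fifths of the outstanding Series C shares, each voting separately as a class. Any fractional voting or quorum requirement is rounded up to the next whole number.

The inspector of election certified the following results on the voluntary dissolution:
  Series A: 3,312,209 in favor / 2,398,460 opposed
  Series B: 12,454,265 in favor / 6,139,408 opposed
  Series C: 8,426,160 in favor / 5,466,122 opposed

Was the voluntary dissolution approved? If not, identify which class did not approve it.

Series A: a majority of 6622788 is 3311395; 3,311,395 required, 3,312,209 in favor — approved.
Series B: 2/3 of 18681397 = 12454264.67, rounded up to 12454265; 12,454,265 required, 12,454,265 in favor — approved.
Series C: 3/5 of 14038297 = 8422978.20, rounded up to 8422979; 8,422,979 required, 8,426,160 in favor — approved.

Approved — every class gave the required vote.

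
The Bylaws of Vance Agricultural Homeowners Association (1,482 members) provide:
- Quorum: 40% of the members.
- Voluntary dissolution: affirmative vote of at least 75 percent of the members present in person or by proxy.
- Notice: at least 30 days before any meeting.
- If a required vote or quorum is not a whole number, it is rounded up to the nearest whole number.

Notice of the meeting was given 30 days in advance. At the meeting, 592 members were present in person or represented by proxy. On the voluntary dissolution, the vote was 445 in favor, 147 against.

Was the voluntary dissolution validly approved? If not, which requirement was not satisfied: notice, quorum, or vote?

Notice: 30 days given; 30 required. Satisfied.
Quorum: 40% of 1,482 = 592.80, rounded up to 593; 592 present. Not satisfied.
Vote: requires three-fourths of those present (592); 3/4 of 592 = 444, so 444 needed; 445 in favor. Satisfied.

Invalid — quorum requirement not satisfied.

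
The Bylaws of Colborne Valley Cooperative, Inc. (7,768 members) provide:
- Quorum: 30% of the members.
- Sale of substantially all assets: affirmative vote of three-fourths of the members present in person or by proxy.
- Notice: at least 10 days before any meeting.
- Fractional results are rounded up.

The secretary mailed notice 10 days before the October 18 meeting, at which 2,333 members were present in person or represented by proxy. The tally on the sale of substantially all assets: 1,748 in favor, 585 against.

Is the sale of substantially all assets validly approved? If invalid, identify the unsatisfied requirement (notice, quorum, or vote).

Invalid — vote requirement not satisfied.

Notice: 10 days given; 10 required. Satisfied.
Quorum: 30% of 7,768 = 2,330.40, rounded up to 2,331; 2,333 present. Satisfied.
Vote: requires three-fourths of those present (2,333); 3/4 of 2333 = 1749.75, rounded up to 1750, so 1,750 needed; 1,748 in favor. Not satisfied.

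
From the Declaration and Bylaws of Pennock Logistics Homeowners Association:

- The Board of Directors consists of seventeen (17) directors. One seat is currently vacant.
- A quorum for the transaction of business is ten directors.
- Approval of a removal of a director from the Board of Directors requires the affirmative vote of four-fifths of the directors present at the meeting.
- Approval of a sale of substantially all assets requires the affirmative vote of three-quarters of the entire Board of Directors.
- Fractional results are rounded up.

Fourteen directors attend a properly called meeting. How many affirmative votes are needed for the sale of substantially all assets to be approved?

The sale of substantially all assets requires three-fourths of the entire Board of Directors (17).
3/4 of 17 = 12.75, rounded up to 13.

13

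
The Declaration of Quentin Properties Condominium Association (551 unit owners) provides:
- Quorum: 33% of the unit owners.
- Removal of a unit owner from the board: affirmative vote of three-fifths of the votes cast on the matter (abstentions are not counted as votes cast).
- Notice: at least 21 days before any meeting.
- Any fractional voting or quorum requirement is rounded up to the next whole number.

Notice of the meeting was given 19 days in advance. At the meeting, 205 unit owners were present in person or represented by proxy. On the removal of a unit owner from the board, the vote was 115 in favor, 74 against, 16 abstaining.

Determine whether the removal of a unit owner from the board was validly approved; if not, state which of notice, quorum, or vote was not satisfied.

Notice: 19 days given; 21 required. Not satisfied.
Quorum: 33% of 551 = 181.83, rounded up to 182; 205 present. Satisfied.
Vote: requires three-fifths of the votes cast (205 − 16 abstaining = 189); 3/5 of 189 = 113.40, rounded up to 114, so 114 needed; 115 in favor. Satisfied.

Invalid — notice requirement not satisfied.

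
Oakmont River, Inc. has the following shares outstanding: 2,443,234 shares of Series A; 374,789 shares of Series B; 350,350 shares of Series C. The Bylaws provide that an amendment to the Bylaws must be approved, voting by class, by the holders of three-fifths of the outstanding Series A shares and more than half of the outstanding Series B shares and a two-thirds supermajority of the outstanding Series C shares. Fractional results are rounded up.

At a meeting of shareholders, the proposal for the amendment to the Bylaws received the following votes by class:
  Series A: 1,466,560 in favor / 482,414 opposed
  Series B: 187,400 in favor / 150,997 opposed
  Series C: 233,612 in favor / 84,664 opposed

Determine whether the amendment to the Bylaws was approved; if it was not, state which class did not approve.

Approved — every class gave the required vote.

Series A: 3/5 of 2443234 = 1465940.40, rounded up to 1465941; 1,465,941 required, 1,466,560 in favor — approved.
Series B: a majority of 374789 is 187395; 187,395 required, 187,400 in favor — approved.
Series C: 2/3 of 350350 = 233566.67, rounded up to 233567; 233,567 required, 233,612 in favor — approved.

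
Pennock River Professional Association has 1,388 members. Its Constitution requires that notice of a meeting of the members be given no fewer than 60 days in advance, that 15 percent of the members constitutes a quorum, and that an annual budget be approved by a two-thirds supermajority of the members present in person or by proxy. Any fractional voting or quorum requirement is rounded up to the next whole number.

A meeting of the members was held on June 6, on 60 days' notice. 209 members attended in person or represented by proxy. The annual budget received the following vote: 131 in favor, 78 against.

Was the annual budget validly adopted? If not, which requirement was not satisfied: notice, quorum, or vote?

Invalid — vote requirement not satisfied.

Notice: 60 days given; 60 required. Satisfied.
Quorum: 15% of 1,388 = 208.20, rounded up to 209; 209 present. Satisfied.
Vote: requires two-thirds of those present (209); 2/3 of 209 = 139.33, rounded up to 140, so 140 needed; 131 in favor. Not satisfied.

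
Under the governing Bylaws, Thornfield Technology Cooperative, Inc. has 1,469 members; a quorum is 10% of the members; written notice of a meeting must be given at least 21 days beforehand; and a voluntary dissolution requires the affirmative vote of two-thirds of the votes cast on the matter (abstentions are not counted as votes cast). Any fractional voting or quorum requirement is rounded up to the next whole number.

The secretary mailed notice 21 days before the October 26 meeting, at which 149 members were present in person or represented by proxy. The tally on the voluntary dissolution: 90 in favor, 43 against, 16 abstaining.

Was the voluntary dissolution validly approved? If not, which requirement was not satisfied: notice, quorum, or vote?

Notice: 21 days given; 21 required. Satisfied.
Quorum: 10% of 1,469 = 146.90, rounded up to 147; 149 present. Satisfied.
Vote: requires two-thirds of the votes cast (149 − 16 abstaining = 133); 2/3 of 133 = 88.67, rounded up to 89, so 89 needed; 90 in favor. Satisfied.

Valid — all requirements satisfied.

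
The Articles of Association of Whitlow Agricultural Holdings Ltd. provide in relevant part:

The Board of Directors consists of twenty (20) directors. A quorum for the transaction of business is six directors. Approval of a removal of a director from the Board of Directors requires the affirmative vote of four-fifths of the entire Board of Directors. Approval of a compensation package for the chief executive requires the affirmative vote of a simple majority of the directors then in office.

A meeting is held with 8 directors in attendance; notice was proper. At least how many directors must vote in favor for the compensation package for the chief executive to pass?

11

The compensation package for the chief executive requires a majority of the directors then in office (20).
A majority of 20 is 11.
(Only 8 can vote, so the compensation package for the chief executive cannot pass at this meeting, but the required vote is still 11.)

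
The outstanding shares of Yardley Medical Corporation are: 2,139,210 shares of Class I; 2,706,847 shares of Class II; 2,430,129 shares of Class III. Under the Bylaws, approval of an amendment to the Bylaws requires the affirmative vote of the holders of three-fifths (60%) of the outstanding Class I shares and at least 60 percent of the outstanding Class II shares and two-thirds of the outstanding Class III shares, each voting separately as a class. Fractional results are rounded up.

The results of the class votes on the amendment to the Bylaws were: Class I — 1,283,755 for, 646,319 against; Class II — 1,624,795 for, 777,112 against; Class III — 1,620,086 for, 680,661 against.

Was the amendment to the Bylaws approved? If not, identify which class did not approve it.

Approved — every class gave the required vote.

Class I: 3/5 of 2139210 = 1283526; 1,283,526 required, 1,283,755 in favor — approved.
Class II: 3/5 of 2706847 = 1624108.20, rounded up to 1624109; 1,624,109 required, 1,624,795 in favor — approved.
Class III: 2/3 of 2430129 = 1620086; 1,620,086 required, 1,620,086 in favor — approved.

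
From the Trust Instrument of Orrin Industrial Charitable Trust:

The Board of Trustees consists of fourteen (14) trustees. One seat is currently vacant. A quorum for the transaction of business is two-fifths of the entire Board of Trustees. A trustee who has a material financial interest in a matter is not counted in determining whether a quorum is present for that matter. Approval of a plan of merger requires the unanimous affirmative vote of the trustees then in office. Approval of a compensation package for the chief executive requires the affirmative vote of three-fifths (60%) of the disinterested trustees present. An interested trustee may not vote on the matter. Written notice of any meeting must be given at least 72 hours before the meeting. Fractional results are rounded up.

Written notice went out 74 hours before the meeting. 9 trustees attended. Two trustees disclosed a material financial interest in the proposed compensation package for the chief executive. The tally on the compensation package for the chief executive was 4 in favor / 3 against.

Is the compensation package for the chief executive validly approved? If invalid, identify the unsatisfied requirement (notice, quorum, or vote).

Invalid — vote requirement not satisfied.

Notice: 74 hours given; 72 required (74 ≥ 72). Satisfied.
Quorum: 9 present, but the 2 interested trustees do not count, leaving 7. Quorum is 6. Satisfied.
Vote: the compensation package for the chief executive requires three-fifths of the disinterested trustees present (9 − 2 = 7). 3/5 of 7 = 4.20, rounded up to 5, so 5 affirmative votes are needed; 4 voted in favor. Not satisfied.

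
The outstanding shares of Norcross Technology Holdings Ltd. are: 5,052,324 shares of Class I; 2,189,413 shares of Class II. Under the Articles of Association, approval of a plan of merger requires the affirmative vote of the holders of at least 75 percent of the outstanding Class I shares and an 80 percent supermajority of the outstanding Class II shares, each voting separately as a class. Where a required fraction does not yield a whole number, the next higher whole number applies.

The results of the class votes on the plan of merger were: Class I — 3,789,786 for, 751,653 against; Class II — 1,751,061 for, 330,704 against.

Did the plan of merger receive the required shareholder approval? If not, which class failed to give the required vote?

Not approved — the Class II shares did not give the required vote.

Class I: 3/4 of 5052324 = 3789243; 3,789,243 required, 3,789,786 in favor — approved.
Class II: 4/5 of 2189413 = 1751530.40, rounded up to 1751531; 1,751,531 required, 1,751,061 in favor — not approved.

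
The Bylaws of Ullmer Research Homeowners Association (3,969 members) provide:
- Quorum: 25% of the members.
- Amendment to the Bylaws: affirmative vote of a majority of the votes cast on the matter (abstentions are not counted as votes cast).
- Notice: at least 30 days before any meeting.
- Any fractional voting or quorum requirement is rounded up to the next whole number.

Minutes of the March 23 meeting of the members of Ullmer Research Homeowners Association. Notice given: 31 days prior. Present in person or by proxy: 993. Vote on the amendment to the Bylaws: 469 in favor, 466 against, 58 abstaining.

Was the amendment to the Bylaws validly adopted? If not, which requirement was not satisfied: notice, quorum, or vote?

Notice: 31 days given; 30 required. Satisfied.
Quorum: 25% of 3,969 = 992.25, rounded up to 993; 993 present. Satisfied.
Vote: requires a majority of the votes cast (993 − 58 abstaining = 935); a majority of 935 is 468, so 468 needed; 469 in favor. Satisfied.

Valid — all requirements satisfied.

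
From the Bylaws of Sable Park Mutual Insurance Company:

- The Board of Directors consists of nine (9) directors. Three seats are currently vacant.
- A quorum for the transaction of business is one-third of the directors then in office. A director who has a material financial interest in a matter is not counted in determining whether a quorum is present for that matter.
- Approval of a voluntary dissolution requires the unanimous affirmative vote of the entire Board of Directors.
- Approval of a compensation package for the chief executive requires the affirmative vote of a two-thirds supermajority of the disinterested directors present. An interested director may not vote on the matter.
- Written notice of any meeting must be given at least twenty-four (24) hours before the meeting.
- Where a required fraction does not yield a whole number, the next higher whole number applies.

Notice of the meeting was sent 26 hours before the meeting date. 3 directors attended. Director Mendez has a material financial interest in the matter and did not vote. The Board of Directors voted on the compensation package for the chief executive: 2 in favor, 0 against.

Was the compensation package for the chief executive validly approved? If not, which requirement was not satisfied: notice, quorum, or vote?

Notice: 26 hours given; 24 required (26 ≥ 24). Satisfied.
Quorum: 3 present, but the 1 interested director does not count, leaving 2. Quorum is 2. Satisfied.
Vote: the compensation package for the chief executive requires two-thirds of the disinterested directors present (3 − 1 = 2). 2/3 of 2 = 1.33, rounded up to 2, so 2 affirmative votes are needed; 2 voted in favor. Satisfied.

Valid — all requirements satisfied.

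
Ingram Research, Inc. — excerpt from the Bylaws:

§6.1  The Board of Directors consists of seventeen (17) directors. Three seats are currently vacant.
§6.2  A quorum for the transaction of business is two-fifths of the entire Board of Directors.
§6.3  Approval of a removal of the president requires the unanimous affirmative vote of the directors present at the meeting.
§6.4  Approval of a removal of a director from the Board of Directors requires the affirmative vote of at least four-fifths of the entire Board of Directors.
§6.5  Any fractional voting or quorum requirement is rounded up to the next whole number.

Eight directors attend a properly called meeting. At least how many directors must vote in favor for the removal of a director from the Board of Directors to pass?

The removal of a director from the Board of Directors requires four-fifths of the entire Board of Directors (17).
4/5 of 17 = 13.60, rounded up to 14.
(Only 8 can vote, so the removal of a director from the Board of Directors cannot pass at this meeting, but the required vote is still 14.)

14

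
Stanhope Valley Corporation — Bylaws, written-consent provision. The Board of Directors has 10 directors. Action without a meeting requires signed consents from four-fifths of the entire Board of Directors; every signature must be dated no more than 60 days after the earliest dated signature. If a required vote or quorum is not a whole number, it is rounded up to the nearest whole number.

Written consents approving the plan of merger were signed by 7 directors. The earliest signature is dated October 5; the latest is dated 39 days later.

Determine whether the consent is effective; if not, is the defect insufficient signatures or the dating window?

Not effective — insufficient signatures.

Signatures required: four-fifths of 10 — 4/5 of 10 = 8, so 8 needed; 7 signed. Insufficient.
Dating window: the latest signature is 39 days after the earliest; the limit is 60 days. Within the window.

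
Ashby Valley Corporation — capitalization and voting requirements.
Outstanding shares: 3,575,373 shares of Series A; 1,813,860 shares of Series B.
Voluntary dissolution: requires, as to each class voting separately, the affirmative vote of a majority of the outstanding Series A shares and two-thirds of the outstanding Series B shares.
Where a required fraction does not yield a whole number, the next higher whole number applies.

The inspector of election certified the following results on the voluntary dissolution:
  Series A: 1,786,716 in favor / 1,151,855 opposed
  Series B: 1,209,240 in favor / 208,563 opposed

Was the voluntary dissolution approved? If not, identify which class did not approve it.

Series A: a majority of 3575373 is 1787687; 1,787,687 required, 1,786,716 in favor — not approved.
Series B: 2/3 of 1813860 = 1209240; 1,209,240 required, 1,209,240 in favor — approved.

Not approved — the Series A shares did not give the required vote.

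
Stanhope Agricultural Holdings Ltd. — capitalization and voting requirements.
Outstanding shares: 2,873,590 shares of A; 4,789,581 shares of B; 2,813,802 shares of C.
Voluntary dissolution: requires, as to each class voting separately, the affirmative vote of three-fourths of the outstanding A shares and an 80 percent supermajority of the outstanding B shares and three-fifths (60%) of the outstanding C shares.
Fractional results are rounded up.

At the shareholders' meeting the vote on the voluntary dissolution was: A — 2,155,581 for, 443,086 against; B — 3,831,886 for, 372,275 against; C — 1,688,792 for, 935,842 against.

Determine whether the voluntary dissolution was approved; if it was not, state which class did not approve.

Approved — every class gave the required vote.

A: 3/4 of 2873590 = 2155192.50, rounded up to 2155193; 2,155,193 required, 2,155,581 in favor — approved.
B: 4/5 of 4789581 = 3831664.80, rounded up to 3831665; 3,831,665 required, 3,831,886 in favor — approved.
C: 3/5 of 2813802 = 1688281.20, rounded up to 1688282; 1,688,282 required, 1,688,792 in favor — approved.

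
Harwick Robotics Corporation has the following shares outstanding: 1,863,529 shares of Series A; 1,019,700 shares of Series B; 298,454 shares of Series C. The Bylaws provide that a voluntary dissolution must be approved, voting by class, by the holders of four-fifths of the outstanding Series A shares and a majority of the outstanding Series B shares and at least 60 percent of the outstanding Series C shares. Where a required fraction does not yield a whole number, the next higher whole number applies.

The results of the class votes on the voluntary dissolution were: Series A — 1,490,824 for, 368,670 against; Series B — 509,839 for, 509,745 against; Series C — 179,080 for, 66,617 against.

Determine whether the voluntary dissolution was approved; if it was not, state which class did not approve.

Not approved — the Series B shares did not give the required vote.

Series A: 4/5 of 1863529 = 1490823.20, rounded up to 1490824; 1,490,824 required, 1,490,824 in favor — approved.
Series B: a majority of 1019700 is 509851; 509,851 required, 509,839 in favor — not approved.
Series C: 3/5 of 298454 = 179072.40, rounded up to 179073; 179,073 required, 179,080 in favor — approved.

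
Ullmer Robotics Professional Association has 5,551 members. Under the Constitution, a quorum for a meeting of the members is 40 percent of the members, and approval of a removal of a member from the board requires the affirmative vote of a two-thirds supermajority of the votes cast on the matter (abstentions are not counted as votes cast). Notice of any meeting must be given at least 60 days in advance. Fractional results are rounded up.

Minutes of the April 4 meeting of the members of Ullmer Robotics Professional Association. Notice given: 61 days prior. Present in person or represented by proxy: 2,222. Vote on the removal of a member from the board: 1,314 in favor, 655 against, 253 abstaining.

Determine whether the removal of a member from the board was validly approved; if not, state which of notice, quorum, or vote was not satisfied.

Notice: 61 days given; 60 required. Satisfied.
Quorum: 40% of 5,551 = 2,220.40, rounded up to 2,221; 2,222 present. Satisfied.
Vote: requires two-thirds of the votes cast (2,222 − 253 abstaining = 1,969); 2/3 of 1969 = 1312.67, rounded up to 1313, so 1,313 needed; 1,314 in favor. Satisfied.

Valid — all requirements satisfied.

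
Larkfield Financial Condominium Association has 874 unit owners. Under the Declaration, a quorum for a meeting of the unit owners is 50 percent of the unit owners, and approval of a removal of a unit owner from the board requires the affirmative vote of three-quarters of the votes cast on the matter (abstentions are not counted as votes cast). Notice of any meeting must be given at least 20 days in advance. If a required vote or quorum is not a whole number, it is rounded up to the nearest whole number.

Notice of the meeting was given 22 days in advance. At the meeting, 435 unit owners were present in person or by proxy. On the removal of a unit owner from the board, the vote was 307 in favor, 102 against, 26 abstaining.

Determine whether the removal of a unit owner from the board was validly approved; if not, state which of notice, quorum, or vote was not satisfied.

Invalid — quorum requirement not satisfied.

Notice: 22 days given; 20 required. Satisfied.
Quorum: 50% of 874 = 437; 435 present. Not satisfied.
Vote: requires three-fourths of the votes cast (435 − 26 abstaining = 409); 3/4 of 409 = 306.75, rounded up to 307, so 307 needed; 307 in favor. Satisfied.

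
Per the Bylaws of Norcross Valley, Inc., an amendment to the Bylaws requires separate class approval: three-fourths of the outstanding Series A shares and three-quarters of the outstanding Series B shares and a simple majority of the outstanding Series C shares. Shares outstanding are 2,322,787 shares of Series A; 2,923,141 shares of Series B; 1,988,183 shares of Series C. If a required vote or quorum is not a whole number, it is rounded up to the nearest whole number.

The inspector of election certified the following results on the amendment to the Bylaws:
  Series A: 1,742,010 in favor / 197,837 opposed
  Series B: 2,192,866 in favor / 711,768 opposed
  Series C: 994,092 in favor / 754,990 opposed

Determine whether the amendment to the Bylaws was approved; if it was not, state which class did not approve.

Not approved — the Series A shares did not give the required vote.

Series A: 3/4 of 2322787 = 1742090.25, rounded up to 1742091; 1,742,091 required, 1,742,010 in favor — not approved.
Series B: 3/4 of 2923141 = 2192355.75, rounded up to 2192356; 2,192,356 required, 2,192,866 in favor — approved.
Series C: a majority of 1988183 is 994092; 994,092 required, 994,092 in favor — approved.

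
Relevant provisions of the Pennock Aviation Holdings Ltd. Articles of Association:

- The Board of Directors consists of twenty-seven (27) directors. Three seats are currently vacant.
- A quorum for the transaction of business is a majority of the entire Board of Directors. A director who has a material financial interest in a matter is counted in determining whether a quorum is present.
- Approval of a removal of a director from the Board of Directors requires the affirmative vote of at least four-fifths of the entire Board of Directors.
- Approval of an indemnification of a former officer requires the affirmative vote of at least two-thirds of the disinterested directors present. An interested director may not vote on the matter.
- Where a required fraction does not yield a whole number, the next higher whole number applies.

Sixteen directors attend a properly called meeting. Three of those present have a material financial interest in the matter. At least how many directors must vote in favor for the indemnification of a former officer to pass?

The indemnification of a former officer requires two-thirds of the disinterested directors present (16 − 3 = 13).
2/3 of 13 = 8.67, rounded up to 9.

9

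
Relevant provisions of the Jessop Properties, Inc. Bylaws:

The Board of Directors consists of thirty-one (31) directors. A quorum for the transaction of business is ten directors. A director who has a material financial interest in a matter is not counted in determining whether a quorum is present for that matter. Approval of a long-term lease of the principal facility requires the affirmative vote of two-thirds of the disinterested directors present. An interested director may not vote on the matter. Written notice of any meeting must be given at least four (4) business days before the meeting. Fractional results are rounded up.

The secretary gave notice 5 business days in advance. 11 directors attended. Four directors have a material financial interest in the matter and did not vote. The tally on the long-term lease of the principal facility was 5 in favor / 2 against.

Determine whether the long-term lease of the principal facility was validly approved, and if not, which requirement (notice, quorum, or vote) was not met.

Notice: 5 business days given; 4 required (5 ≥ 4). Satisfied.
Quorum: 11 present, but the 4 interested directors do not count, leaving 7. Quorum is 10. Not satisfied.
Vote: the long-term lease of the principal facility requires two-thirds of the disinterested directors present (11 − 4 = 7). 2/3 of 7 = 4.67, rounded up to 5, so 5 affirmative votes are needed; 5 voted in favor. Satisfied. (Moot — without a quorum no business can be validly transacted.)

Invalid — quorum requirement not satisfied.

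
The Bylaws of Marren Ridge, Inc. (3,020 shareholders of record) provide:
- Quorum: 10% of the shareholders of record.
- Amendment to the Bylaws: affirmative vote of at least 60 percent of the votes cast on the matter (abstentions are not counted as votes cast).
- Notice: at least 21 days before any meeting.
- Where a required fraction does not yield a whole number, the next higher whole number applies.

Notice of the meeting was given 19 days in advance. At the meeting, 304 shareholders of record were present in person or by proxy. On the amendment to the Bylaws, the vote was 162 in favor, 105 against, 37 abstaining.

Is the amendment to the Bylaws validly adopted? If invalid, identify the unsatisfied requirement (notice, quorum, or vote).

Notice: 19 days given; 21 required. Not satisfied.
Quorum: 10% of 3,020 = 302; 304 present. Satisfied.
Vote: requires three-fifths of the votes cast (304 − 37 abstaining = 267); 3/5 of 267 = 160.20, rounded up to 161, so 161 needed; 162 in favor. Satisfied.

Invalid — notice requirement not satisfied.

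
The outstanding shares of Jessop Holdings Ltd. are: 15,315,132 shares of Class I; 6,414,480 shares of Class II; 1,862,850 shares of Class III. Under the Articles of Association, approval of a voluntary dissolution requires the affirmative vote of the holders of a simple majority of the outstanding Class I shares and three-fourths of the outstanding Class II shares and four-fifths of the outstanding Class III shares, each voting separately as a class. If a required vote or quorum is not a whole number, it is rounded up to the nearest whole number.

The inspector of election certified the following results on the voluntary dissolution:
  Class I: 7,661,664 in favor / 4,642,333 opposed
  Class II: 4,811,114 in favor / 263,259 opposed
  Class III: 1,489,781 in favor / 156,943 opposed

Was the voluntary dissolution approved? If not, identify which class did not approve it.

Not approved — the Class III shares did not give the required vote.

Class I: a majority of 15315132 is 7657567; 7,657,567 required, 7,661,664 in favor — approved.
Class II: 3/4 of 6414480 = 4810860; 4,810,860 required, 4,811,114 in favor — approved.
Class III: 4/5 of 1862850 = 1490280; 1,490,280 required, 1,489,781 in favor — not approved.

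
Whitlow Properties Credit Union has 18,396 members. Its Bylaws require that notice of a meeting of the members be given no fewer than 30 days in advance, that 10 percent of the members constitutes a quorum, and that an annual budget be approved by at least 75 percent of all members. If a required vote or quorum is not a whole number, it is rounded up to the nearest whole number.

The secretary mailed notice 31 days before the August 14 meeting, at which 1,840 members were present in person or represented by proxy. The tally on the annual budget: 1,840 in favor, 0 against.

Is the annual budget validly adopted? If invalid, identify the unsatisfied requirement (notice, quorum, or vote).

Invalid — vote requirement not satisfied.

Notice: 31 days given; 30 required. Satisfied.
Quorum: 10% of 18,396 = 1,839.60, rounded up to 1,840; 1,840 present. Satisfied.
Vote: requires three-fourths of all members (18,396); 3/4 of 18396 = 13797, so 13,797 needed; 1,840 in favor. Not satisfied.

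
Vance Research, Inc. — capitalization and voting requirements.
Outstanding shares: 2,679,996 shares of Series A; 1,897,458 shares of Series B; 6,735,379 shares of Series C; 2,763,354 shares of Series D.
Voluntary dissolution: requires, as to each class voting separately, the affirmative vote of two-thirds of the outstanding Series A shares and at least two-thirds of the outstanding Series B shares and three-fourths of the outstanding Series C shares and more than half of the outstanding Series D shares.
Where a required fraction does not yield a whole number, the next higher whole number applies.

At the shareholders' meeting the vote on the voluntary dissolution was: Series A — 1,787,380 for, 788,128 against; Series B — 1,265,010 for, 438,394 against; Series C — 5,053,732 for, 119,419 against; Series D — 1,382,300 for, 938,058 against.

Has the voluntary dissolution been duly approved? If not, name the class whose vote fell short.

Approved — every class gave the required vote.

Series A: 2/3 of 2679996 = 1786664; 1,786,664 required, 1,787,380 in favor — approved.
Series B: 2/3 of 1897458 = 1264972; 1,264,972 required, 1,265,010 in favor — approved.
Series C: 3/4 of 6735379 = 5051534.25, rounded up to 5051535; 5,051,535 required, 5,053,732 in favor — approved.
Series D: a majority of 2763354 is 1381678; 1,381,678 required, 1,382,300 in favor — approved.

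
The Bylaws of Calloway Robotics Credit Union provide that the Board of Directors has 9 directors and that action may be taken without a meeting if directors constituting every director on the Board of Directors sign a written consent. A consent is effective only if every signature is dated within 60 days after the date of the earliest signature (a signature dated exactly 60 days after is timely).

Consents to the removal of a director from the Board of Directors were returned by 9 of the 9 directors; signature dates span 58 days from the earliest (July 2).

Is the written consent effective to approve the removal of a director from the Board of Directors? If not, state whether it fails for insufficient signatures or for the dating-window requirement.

Signatures required: every one of 9 — unanimous means all 9, so 9 needed; 9 signed. Sufficient.
Dating window: the latest signature is 58 days after the earliest; the limit is 60 days. Within the window.

Effective — both the signature and dating-window requirements are satisfied.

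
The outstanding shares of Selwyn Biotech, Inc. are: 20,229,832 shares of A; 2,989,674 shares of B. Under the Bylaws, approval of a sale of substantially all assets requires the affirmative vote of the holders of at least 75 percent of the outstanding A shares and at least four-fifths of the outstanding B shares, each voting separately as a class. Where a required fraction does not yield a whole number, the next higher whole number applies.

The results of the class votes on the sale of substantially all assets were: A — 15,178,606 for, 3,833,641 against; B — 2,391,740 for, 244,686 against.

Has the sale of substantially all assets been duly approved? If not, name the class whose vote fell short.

Approved — every class gave the required vote.

A: 3/4 of 20229832 = 15172374; 15,172,374 required, 15,178,606 in favor — approved.
B: 4/5 of 2989674 = 2391739.20, rounded up to 2391740; 2,391,740 required, 2,391,740 in favor — approved.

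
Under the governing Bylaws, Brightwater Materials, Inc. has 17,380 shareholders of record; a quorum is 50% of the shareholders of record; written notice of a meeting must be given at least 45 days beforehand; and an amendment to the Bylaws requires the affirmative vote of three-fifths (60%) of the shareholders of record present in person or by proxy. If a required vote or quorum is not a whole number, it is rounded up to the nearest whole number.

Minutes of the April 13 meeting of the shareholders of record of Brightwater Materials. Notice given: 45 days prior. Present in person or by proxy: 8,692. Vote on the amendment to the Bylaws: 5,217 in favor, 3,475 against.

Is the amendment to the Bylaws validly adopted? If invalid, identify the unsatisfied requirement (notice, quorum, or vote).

Valid — all requirements satisfied.

Notice: 45 days given; 45 required. Satisfied.
Quorum: 50% of 17,380 = 8,690; 8,692 present. Satisfied.
Vote: requires three-fifths of those present (8,692); 3/5 of 8692 = 5215.20, rounded up to 5216, so 5,216 needed; 5,217 in favor. Satisfied.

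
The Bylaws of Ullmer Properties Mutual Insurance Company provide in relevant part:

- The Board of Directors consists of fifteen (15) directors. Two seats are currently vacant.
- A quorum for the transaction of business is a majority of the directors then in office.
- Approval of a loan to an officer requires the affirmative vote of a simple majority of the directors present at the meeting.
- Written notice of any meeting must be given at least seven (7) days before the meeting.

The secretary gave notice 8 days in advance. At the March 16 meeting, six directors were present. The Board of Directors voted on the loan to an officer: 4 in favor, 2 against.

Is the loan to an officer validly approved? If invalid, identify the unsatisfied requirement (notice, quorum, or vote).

Notice: 8 days given; 7 required (8 ≥ 7). Satisfied.
Quorum: 6 present; quorum is 7. Not satisfied.
Vote: the loan to an officer requires a majority of the directors present (6). A majority of 6 is 4, so 4 affirmative votes are needed; 4 voted in favor. Satisfied. (Moot — without a quorum no business can be validly transacted.)

Invalid — quorum requirement not satisfied.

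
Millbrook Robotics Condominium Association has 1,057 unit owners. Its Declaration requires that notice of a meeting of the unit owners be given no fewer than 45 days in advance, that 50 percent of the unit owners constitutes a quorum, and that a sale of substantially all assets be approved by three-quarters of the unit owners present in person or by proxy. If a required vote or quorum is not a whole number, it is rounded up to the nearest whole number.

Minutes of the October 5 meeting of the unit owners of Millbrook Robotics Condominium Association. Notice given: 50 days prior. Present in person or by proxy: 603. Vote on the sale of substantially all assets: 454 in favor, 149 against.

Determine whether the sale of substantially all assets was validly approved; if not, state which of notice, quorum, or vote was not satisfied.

Notice: 50 days given; 45 required. Satisfied.
Quorum: 50% of 1,057 = 528.50, rounded up to 529; 603 present. Satisfied.
Vote: requires three-fourths of those present (603); 3/4 of 603 = 452.25, rounded up to 453, so 453 needed; 454 in favor. Satisfied.

Valid — all requirements satisfied.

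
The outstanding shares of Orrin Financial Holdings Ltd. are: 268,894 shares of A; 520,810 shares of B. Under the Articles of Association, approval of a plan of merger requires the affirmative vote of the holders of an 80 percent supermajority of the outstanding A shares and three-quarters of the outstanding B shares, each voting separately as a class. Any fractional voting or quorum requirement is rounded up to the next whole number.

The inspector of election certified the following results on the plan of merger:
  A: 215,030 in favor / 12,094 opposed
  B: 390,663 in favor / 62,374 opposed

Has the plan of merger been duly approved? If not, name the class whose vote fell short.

A: 4/5 of 268894 = 215115.20, rounded up to 215116; 215,116 required, 215,030 in favor — not approved.
B: 3/4 of 520810 = 390607.50, rounded up to 390608; 390,608 required, 390,663 in favor — approved.

Not approved — the A shares did not give the required vote.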